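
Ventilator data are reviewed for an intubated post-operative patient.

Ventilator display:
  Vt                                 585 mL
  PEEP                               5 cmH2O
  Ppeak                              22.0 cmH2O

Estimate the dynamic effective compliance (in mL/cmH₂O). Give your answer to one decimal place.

34.4

Dynamic compliance = Vt / (PIP − PEEP) = 585 / (22.0 − 5) = 585 / 17.0 = 34.412 mL/cmH2O.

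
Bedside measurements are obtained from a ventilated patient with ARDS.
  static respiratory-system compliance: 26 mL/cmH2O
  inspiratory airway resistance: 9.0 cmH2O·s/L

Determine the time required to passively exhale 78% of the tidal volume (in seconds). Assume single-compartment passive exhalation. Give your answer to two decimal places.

τ = R × C = 9.0 × 26 mL/cmH2O = 9.0 × 0.026 L/cmH2O = 0.234 s.
Exhaled fraction f = 1 − e^(−t/τ) → t = −τ·ln(1 − f) = −0.234·ln(0.22) = 0.3543 s.

0.35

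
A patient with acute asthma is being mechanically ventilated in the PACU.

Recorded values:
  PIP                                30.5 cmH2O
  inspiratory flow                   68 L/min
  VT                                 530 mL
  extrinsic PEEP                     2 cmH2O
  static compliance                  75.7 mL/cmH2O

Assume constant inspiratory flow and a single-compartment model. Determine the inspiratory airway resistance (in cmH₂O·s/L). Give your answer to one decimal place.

Flow: 68 L/min ÷ 60 = 1.1333 L/s.
Equation of motion (constant flow): PIP = Vt/C + R·V̇ + PEEP.
R·V̇ = PIP − Vt/C − PEEP = 30.5 − 530/75.7 − 2 = 30.5 − 7.001 − 2 = 21.499 cmH2O.
R = 21.499 / 1.1333 = 18.97 cmH2O·s/L.

19.0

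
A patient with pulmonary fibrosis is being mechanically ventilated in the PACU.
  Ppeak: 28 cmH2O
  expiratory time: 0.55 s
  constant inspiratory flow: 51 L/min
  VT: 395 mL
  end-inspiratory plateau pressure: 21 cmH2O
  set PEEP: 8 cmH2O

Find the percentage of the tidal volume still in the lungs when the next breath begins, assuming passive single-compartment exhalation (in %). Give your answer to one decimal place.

11.1

Flow: 51 L/min ÷ 60 = 0.85 L/s.
R = (PIP − Pplat)/V̇ = (28 − 21) / 0.85 = 7.0/0.85 = 8.235 cmH2O·s/L.
C = Vt/(Pplat − PEEP) = 395.0 / (21 − 8) = 395.0/13.0 = 30.385 mL/cmH2O.
τ = R × C = 8.235 × 0.03039 L/cmH2O = 0.2503 s.
Fraction remaining at end-expiration = e^(−Te/τ) = e^(−0.55/0.2503) = 0.1111 → 11.11%.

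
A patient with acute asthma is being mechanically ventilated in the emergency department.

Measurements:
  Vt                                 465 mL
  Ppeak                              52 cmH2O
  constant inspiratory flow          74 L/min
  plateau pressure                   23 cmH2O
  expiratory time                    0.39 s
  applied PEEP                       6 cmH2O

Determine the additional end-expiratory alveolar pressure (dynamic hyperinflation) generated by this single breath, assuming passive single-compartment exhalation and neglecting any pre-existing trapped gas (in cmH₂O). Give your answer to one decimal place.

Flow: 74 L/min ÷ 60 = 1.2333 L/s.
R = (PIP − Pplat)/V̇ = (52 − 23) / 1.2333 = 29.0/1.2333 = 23.514 cmH2O·s/L.
C = Vt/(Pplat − PEEP) = 465.0 / (23 − 6) = 465.0/17.0 = 27.353 mL/cmH2O.
τ = R × C = 23.514 × 0.02735 L/cmH2O = 0.6431 s.
Fraction remaining = e^(−Te/τ) = e^(−0.39/0.6431) = 0.5453; trapped volume = 465.0 × 0.5453 = 253.56 mL.
Additional alveolar pressure from trapping ≈ V_trapped / C = 253.56 / 27.353 = 9.27 cmH2O.

9.3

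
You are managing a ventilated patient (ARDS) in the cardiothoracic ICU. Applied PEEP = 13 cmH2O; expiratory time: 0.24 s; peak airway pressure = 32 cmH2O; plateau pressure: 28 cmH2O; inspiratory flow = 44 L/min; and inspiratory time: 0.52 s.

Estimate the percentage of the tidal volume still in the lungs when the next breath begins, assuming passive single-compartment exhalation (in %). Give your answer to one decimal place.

17.7

Flow: 44 L/min ÷ 60 = 0.7333 L/s.
Vt = flow × Ti = 0.7333 L/s × 0.52 s × 1000 mL/L = 381.32 mL.
R = (PIP − Pplat)/V̇ = (32 − 28) / 0.7333 = 4.0/0.7333 = 5.455 cmH2O·s/L.
C = Vt/(Pplat − PEEP) = 381.32 / (28 − 13) = 381.32/15.0 = 25.421 mL/cmH2O.
τ = R × C = 5.455 × 0.02542 L/cmH2O = 0.1387 s.
Fraction remaining at end-expiration = e^(−Te/τ) = e^(−0.24/0.1387) = 0.1772 → 17.72%.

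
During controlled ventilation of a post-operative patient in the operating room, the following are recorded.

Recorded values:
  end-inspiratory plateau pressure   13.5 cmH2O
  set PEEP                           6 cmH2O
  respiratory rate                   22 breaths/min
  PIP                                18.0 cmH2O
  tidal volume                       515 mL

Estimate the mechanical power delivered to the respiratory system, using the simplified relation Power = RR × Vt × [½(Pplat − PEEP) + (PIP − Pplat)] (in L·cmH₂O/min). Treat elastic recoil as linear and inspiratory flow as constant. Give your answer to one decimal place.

Per-breath work = Vt × [½(Pplat−PEEP) + (PIP−Pplat)] = 0.515 × [0.5×7.5 + 4.5] = 0.515 × 8.25 = 4.249 L·cmH2O.
Power = 22 × 4.249 = 93.478 L·cmH2O/min.

93.5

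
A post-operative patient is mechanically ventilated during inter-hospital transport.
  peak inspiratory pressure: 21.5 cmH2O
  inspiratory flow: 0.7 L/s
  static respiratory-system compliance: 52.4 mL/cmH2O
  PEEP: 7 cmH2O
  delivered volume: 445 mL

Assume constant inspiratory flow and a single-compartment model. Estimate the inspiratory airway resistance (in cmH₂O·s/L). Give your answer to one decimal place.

Equation of motion (constant flow): PIP = Vt/C + R·V̇ + PEEP.
R·V̇ = PIP − Vt/C − PEEP = 21.5 − 445/52.4 − 7 = 21.5 − 8.492 − 7 = 6.008 cmH2O.
R = 6.008 / 0.7 = 8.583 cmH2O·s/L.

8.6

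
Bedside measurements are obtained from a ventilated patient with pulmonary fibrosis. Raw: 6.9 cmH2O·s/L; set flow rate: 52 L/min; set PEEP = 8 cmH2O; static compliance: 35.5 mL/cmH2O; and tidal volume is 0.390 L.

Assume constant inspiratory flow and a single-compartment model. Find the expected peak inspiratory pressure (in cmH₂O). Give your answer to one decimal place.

25.0

Flow: 52 L/min ÷ 60 = 0.8667 L/s.
Equation of motion (constant flow): PIP = Vt/C + R·V̇ + PEEP.
PIP = 390/35.5 + 6.9×0.8667 + 8 = 10.986 + 5.98 + 8 = 24.966 cmH2O.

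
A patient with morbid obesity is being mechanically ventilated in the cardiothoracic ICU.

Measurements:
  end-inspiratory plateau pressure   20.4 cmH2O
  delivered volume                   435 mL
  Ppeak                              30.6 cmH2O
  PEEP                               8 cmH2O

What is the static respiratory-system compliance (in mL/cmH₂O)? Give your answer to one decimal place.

35.1

Cstat = Vt / (Pplat − PEEP) = 435 / (20.4 − 8) = 435 / 12.4 = 35.081 mL/cmH2O.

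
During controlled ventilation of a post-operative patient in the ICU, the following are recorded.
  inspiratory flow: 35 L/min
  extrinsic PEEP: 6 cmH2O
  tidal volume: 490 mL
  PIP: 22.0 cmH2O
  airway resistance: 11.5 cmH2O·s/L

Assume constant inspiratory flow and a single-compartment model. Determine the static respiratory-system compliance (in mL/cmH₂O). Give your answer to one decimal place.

52.7

Flow: 35 L/min ÷ 60 = 0.5833 L/s.
Equation of motion (constant flow): PIP = Vt/C + R·V̇ + PEEP.
Vt/C = PIP − R·V̇ − PEEP = 22.0 − 11.5×0.5833 − 6 = 22.0 − 6.708 − 6 = 9.292 cmH2O.
C = Vt / 9.292 = 490 / 9.292 = 52.734 mL/cmH2O.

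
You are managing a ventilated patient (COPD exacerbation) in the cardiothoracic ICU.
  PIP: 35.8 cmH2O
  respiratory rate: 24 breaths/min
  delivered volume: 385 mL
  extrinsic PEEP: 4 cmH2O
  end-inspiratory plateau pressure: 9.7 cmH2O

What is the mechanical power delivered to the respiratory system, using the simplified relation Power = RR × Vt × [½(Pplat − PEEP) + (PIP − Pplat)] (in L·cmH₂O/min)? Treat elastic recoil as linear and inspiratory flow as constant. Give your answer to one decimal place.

267.5

Per-breath work = Vt × [½(Pplat−PEEP) + (PIP−Pplat)] = 0.385 × [0.5×5.7 + 26.1] = 0.385 × 28.95 = 11.146 L·cmH2O.
Power = 24 × 11.146 = 267.5 L·cmH2O/min.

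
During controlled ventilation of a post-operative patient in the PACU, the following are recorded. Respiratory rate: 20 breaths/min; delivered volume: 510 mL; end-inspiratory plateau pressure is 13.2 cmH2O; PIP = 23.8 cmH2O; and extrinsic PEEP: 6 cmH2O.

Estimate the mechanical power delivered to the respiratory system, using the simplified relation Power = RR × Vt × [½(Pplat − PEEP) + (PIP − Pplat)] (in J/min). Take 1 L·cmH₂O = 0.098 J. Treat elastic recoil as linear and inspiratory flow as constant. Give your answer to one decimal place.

Per-breath work = Vt × [½(Pplat−PEEP) + (PIP−Pplat)] = 0.510 × [0.5×7.2 + 10.6] = 0.510 × 14.2 = 7.242 L·cmH2O.
Power = 20 × 7.242 = 144.84 L·cmH2O/min.
× 0.098 J/(L·cmH2O) → 14.194 J/min.

14.2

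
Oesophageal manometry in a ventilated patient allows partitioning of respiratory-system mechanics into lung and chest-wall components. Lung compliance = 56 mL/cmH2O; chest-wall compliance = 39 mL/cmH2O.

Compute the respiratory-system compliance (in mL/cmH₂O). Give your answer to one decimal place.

Lung and chest wall are elastances in series: 1/Crs = 1/CL + 1/Ccw.
1/Crs = 1/56 + 1/39 = 0.0435.
Crs = 22.989 mL/cmH2O.

23.0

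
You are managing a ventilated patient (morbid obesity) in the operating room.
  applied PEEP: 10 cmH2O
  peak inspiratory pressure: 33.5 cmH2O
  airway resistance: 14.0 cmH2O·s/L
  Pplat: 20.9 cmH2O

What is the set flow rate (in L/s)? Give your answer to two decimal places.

0.90

flow = (PIP − Pplat) / Raw = 12.6 / 14.0 = 0.9 L/s.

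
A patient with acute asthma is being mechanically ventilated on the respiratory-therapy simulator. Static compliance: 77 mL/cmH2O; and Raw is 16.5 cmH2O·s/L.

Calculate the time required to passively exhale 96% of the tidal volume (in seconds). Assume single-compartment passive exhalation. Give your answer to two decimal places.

τ = R × C = 16.5 × 77 mL/cmH2O = 16.5 × 0.077 L/cmH2O = 1.271 s.
Exhaled fraction f = 1 − e^(−t/τ) → t = −τ·ln(1 − f) = −1.271·ln(0.04) = 4.091 s.

4.09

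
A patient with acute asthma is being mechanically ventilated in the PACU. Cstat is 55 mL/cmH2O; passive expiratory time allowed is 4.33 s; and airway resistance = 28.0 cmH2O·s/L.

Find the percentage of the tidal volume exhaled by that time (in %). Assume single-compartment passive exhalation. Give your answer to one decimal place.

τ = R × C = 28.0 × 55 mL/cmH2O = 28.0 × 0.055 L/cmH2O = 1.54 s.
Passive exhalation: V(t)/V₀ = e^(−t/τ) = e^(−4.33/1.54) = 0.0601.
Fraction exhaled = 1 − 0.0601 = 0.9399 → 93.99%.

94.0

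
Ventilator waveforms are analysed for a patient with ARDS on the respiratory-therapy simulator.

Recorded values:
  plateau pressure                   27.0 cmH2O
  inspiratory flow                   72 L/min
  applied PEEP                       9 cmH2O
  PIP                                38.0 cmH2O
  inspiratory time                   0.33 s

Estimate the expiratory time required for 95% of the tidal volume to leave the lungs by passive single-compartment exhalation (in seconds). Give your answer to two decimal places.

Flow: 72 L/min ÷ 60 = 1.2 L/s.
Vt = flow × Ti = 1.2 L/s × 0.33 s × 1000 mL/L = 396.0 mL.
R = (PIP − Pplat)/V̇ = (38.0 − 27.0) / 1.2 = 11.0/1.2 = 9.167 cmH2O·s/L.
C = Vt/(Pplat − PEEP) = 396.0 / (27.0 − 9) = 396.0/18.0 = 22.0 mL/cmH2O.
τ = R × C = 9.167 × 0.022 L/cmH2O = 0.2017 s.
t = −τ·ln(1 − 0.95) = −0.2017·ln(0.05) = 0.6042 s.

0.60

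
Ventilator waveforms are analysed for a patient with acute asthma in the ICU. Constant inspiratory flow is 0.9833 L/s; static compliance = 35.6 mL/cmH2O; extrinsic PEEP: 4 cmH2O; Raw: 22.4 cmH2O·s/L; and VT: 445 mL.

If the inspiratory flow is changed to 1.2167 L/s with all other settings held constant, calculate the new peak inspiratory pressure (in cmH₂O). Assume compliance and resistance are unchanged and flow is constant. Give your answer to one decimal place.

PIP = Vt/C + R·V̇ + PEEP (constant-flow equation of motion).
Only the resistive term changes: ΔPIP = R × ΔV̇ = 22.4 × (1.2167 − 0.9833) = 22.4 × 0.2334 = 5.228 cmH2O.
Original PIP = 445/35.6 + 22.4×0.9833 + 4 = 38.526 cmH2O; new PIP = 38.526 + (5.228) = 43.754 cmH2O.

43.8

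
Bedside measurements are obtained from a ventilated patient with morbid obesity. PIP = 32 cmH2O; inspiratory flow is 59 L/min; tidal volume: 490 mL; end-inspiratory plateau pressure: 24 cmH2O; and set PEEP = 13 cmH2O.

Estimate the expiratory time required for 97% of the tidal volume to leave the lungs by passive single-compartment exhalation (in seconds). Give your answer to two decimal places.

Flow: 59 L/min ÷ 60 = 0.9833 L/s.
R = (PIP − Pplat)/V̇ = (32 − 24) / 0.9833 = 8.0/0.9833 = 8.136 cmH2O·s/L.
C = Vt/(Pplat − PEEP) = 490.0 / (24 − 13) = 490.0/11.0 = 44.545 mL/cmH2O.
τ = R × C = 8.136 × 0.04455 L/cmH2O = 0.3625 s.
t = −τ·ln(1 − 0.97) = −0.3625·ln(0.03) = 1.271 s.

1.27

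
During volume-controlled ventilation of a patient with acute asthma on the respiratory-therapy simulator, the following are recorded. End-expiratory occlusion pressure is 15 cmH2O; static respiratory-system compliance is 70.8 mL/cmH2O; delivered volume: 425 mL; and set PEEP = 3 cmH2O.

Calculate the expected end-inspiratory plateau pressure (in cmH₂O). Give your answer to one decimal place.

21.0

End-expiratory occlusion gives total PEEP = 15 cmH2O (intrinsic PEEP = 15 − 3 = 12). Use total PEEP for the elastic gradient.
Pplat = PEEPtotal + Vt / Cstat = 15 + 425 / 70.8 = 15 + 6.003 = 21.003 cmH2O.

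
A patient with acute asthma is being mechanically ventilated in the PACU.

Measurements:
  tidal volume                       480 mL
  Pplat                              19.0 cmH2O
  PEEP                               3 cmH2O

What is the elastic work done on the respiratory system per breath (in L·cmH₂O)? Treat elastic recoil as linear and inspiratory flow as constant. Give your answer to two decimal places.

Elastic work ≈ ½ × (Pplat − PEEP) × Vt = 0.5 × (19.0 − 3) × 0.480 L = 0.5 × 16.0 × 0.480 = 3.84 L·cmH2O.

3.84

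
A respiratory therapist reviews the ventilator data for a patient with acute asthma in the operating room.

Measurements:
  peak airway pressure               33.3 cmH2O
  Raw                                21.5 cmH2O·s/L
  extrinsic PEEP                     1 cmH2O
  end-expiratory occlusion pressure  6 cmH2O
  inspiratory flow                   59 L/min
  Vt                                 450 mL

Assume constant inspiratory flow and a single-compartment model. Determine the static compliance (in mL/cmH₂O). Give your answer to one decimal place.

73.1

Flow: 59 L/min ÷ 60 = 0.9833 L/s.
Total PEEP = 6 cmH2O (set 1 + intrinsic 5); this is the baseline alveolar pressure.
Equation of motion (constant flow): PIP = Vt/C + R·V̇ + PEEP.
Vt/C = PIP − R·V̇ − PEEP = 33.3 − 21.5×0.9833 − 6 = 33.3 − 21.141 − 6 = 6.159 cmH2O.
C = Vt / 6.159 = 450 / 6.159 = 73.064 mL/cmH2O.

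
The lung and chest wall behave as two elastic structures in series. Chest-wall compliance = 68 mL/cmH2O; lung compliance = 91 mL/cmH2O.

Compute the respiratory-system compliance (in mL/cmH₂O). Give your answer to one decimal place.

38.9

Lung and chest wall are elastances in series: 1/Crs = 1/CL + 1/Ccw.
1/Crs = 1/91 + 1/68 = 0.02569.
Crs = 38.926 mL/cmH2O.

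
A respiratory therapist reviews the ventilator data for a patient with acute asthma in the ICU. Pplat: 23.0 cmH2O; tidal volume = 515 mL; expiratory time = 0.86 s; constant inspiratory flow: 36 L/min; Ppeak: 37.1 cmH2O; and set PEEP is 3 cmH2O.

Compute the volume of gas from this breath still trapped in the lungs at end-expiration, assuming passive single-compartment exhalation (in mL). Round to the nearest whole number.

124

Flow: 36 L/min ÷ 60 = 0.6 L/s.
R = (PIP − Pplat)/V̇ = (37.1 − 23.0) / 0.6 = 14.1/0.6 = 23.5 cmH2O·s/L.
C = Vt/(Pplat − PEEP) = 515.0 / (23.0 − 3) = 515.0/20.0 = 25.75 mL/cmH2O.
τ = R × C = 23.5 × 0.02575 L/cmH2O = 0.6051 s.
Fraction remaining = e^(−Te/τ) = e^(−0.86/0.6051) = 0.2414.
Trapped volume = 515.0 × 0.2414 = 124.32 mL.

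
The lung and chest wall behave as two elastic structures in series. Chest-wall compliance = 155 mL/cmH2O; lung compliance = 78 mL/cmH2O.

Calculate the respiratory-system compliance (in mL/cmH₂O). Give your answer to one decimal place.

Lung and chest wall are elastances in series: 1/Crs = 1/CL + 1/Ccw.
1/Crs = 1/78 + 1/155 = 0.01927.
Crs = 51.894 mL/cmH2O.

51.9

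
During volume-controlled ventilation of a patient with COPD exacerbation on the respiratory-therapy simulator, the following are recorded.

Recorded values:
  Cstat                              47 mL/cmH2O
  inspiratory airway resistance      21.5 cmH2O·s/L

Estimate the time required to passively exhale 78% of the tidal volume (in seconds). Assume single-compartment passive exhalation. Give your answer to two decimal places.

1.53

τ = R × C = 21.5 × 47 mL/cmH2O = 21.5 × 0.047 L/cmH2O = 1.011 s.
Exhaled fraction f = 1 − e^(−t/τ) → t = −τ·ln(1 − f) = −1.011·ln(0.22) = 1.531 s.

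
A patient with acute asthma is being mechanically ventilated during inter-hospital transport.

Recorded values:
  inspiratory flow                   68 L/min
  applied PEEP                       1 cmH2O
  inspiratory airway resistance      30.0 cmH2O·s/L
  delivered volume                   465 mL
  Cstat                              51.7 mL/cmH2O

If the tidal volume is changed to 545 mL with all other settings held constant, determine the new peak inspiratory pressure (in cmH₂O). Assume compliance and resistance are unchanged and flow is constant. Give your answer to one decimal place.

45.5

Flow: 68 L/min ÷ 60 = 1.1333 L/s.
PIP = Vt/C + R·V̇ + PEEP (constant-flow equation of motion).
Only the elastic term changes: ΔPIP = ΔVt / C = (545 − 465) / 51.7 = 1.547 cmH2O.
Original PIP = 465/51.7 + 30.0×1.1333 + 1 = 43.993 cmH2O; new PIP = 43.993 + (1.547) = 45.54 cmH2O.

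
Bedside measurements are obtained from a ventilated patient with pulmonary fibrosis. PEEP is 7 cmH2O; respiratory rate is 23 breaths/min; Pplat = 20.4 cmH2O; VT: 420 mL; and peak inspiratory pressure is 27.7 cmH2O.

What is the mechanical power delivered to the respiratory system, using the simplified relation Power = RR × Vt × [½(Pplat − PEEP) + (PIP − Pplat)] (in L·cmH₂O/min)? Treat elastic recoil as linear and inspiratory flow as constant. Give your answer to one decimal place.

135.2

Per-breath work = Vt × [½(Pplat−PEEP) + (PIP−Pplat)] = 0.420 × [0.5×13.4 + 7.3] = 0.420 × 14.0 = 5.88 L·cmH2O.
Power = 23 × 5.88 = 135.24 L·cmH2O/min.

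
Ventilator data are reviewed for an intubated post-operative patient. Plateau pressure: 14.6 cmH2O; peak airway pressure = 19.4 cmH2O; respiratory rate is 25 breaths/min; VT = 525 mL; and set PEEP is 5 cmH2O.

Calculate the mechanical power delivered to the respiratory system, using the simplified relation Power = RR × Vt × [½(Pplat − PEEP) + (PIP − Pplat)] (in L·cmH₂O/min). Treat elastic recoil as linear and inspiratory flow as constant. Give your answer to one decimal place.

126.0

Per-breath work = Vt × [½(Pplat−PEEP) + (PIP−Pplat)] = 0.525 × [0.5×9.6 + 4.8] = 0.525 × 9.6 = 5.04 L·cmH2O.
Power = 25 × 5.04 = 126.0 L·cmH2O/min.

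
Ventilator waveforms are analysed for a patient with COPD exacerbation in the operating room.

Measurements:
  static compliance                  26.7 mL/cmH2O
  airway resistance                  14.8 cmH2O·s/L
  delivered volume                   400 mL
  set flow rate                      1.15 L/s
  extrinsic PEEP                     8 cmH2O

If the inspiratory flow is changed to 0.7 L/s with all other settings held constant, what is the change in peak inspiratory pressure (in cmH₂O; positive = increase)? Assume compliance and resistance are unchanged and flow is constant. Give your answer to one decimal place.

-6.7

PIP = Vt/C + R·V̇ + PEEP (constant-flow equation of motion).
Only the resistive term changes: ΔPIP = R × ΔV̇ = 14.8 × (0.7 − 1.15) = 14.8 × -0.45 = -6.66 cmH2O.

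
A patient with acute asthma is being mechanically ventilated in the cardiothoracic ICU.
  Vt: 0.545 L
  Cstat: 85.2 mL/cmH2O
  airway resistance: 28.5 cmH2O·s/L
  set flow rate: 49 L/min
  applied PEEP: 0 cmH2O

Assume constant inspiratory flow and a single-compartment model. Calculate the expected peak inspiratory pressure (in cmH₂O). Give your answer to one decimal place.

Flow: 49 L/min ÷ 60 = 0.8167 L/s.
Equation of motion (constant flow): PIP = Vt/C + R·V̇ + PEEP.
PIP = 545/85.2 + 28.5×0.8167 + 0 = 6.397 + 23.276 + 0 = 29.673 cmH2O.

29.7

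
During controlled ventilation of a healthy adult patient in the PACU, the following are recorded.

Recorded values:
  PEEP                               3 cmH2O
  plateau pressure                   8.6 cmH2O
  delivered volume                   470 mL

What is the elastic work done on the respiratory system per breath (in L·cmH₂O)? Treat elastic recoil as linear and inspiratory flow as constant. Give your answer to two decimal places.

1.32

Elastic work ≈ ½ × (Pplat − PEEP) × Vt = 0.5 × (8.6 − 3) × 0.470 L = 0.5 × 5.6 × 0.470 = 1.316 L·cmH2O.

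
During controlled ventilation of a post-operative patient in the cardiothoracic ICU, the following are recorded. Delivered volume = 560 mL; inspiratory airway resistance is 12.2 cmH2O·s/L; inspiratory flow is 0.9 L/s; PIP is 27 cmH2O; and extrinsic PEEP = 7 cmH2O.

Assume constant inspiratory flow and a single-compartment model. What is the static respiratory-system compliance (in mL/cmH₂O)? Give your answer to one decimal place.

62.1

Equation of motion (constant flow): PIP = Vt/C + R·V̇ + PEEP.
Vt/C = PIP − R·V̇ − PEEP = 27 − 12.2×0.9 − 7 = 27 − 10.98 − 7 = 9.02 cmH2O.
C = Vt / 9.02 = 560 / 9.02 = 62.084 mL/cmH2O.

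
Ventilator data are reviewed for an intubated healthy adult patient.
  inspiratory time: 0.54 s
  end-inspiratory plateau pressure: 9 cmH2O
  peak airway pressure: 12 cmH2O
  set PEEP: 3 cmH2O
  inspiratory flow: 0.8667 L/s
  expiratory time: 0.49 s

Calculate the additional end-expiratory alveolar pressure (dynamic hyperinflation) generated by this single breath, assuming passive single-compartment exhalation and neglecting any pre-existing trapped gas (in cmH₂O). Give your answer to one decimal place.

1.0

Vt = flow × Ti = 0.8667 L/s × 0.54 s × 1000 mL/L = 468.02 mL.
R = (PIP − Pplat)/V̇ = (12 − 9) / 0.8667 = 3.0/0.8667 = 3.461 cmH2O·s/L.
C = Vt/(Pplat − PEEP) = 468.02 / (9 − 3) = 468.02/6.0 = 78.003 mL/cmH2O.
τ = R × C = 3.461 × 0.078 L/cmH2O = 0.27 s.
Fraction remaining = e^(−Te/τ) = e^(−0.49/0.27) = 0.1629; trapped volume = 468.02 × 0.1629 = 76.24 mL.
Additional alveolar pressure from trapping ≈ V_trapped / C = 76.24 / 78.003 = 0.9774 cmH2O.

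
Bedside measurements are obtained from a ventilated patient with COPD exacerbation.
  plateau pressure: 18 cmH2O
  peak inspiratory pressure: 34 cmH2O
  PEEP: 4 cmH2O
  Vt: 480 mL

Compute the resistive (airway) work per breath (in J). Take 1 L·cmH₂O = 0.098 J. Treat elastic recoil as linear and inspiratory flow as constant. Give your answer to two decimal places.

With constant inspiratory flow the resistive pressure is constant at PIP − Pplat = 34 − 18 = 16.0 cmH2O, so resistive work = 16.0 × 0.480 = 7.68 L·cmH2O.
× 0.098 J/(L·cmH2O) → 0.7526 J.

0.75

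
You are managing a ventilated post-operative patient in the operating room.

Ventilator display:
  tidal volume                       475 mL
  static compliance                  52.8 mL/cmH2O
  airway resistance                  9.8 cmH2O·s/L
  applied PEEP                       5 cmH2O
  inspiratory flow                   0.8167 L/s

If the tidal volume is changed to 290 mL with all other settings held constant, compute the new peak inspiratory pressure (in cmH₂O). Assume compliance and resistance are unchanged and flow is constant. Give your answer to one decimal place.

18.5

PIP = Vt/C + R·V̇ + PEEP (constant-flow equation of motion).
Only the elastic term changes: ΔPIP = ΔVt / C = (290 − 475) / 52.8 = -3.504 cmH2O.
Original PIP = 475/52.8 + 9.8×0.8167 + 5 = 22.0 cmH2O; new PIP = 22.0 + (-3.504) = 18.496 cmH2O.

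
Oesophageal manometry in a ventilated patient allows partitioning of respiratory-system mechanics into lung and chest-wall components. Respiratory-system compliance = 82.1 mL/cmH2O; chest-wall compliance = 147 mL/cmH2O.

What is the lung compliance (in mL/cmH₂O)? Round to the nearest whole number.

1/CL = 1/Crs − 1/Ccw.
1/CL = 1/82.1 − 1/147 = 0.005378.
CL = 185.94 mL/cmH2O.

186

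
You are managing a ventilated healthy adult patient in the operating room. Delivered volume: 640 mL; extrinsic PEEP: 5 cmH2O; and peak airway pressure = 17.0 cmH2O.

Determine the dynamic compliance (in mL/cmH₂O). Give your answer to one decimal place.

53.3

Dynamic compliance = Vt / (PIP − PEEP) = 640 / (17.0 − 5) = 640 / 12.0 = 53.333 mL/cmH2O.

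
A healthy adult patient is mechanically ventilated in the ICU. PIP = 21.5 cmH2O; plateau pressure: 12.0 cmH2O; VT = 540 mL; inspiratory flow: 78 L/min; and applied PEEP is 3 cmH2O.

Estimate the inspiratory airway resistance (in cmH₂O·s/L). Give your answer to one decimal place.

Flow: 78 L/min ÷ 60 = 1.3 L/s.
Raw = (PIP − Pplat) / flow = (21.5 − 12.0) / 1.3 = 9.5 / 1.3 = 7.308 cmH2O·s/L.

7.3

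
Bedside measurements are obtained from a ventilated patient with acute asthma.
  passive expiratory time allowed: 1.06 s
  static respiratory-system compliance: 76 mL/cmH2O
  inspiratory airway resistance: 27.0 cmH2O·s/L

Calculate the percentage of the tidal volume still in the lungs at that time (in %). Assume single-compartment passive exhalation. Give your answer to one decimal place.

59.7

τ = R × C = 27.0 × 76 mL/cmH2O = 27.0 × 0.076 L/cmH2O = 2.052 s.
Passive exhalation: V(t)/V₀ = e^(−t/τ) = e^(−1.06/2.052) = 0.5966.
Fraction remaining = 0.5966 → 59.66%.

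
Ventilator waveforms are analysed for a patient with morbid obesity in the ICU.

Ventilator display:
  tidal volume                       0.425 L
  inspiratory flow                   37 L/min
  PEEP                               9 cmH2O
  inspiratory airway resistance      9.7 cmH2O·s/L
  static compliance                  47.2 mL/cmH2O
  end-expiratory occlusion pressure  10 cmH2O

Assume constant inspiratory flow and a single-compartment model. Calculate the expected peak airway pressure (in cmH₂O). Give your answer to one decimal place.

Flow: 37 L/min ÷ 60 = 0.6167 L/s.
Total PEEP = 10 cmH2O (set 9 + intrinsic 1); this is the baseline alveolar pressure.
Equation of motion (constant flow): PIP = Vt/C + R·V̇ + PEEP.
PIP = 425/47.2 + 9.7×0.6167 + 10 = 9.004 + 5.982 + 10 = 24.986 cmH2O.

25.0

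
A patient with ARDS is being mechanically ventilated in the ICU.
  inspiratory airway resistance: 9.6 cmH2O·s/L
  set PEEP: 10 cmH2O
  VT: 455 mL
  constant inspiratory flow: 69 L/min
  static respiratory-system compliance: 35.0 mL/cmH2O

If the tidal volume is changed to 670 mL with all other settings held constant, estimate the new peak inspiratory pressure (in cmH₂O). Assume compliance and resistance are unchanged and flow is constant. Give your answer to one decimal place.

40.2

Flow: 69 L/min ÷ 60 = 1.15 L/s.
PIP = Vt/C + R·V̇ + PEEP (constant-flow equation of motion).
Only the elastic term changes: ΔPIP = ΔVt / C = (670 − 455) / 35.0 = 6.143 cmH2O.
Original PIP = 455/35.0 + 9.6×1.15 + 10 = 34.04 cmH2O; new PIP = 34.04 + (6.143) = 40.183 cmH2O.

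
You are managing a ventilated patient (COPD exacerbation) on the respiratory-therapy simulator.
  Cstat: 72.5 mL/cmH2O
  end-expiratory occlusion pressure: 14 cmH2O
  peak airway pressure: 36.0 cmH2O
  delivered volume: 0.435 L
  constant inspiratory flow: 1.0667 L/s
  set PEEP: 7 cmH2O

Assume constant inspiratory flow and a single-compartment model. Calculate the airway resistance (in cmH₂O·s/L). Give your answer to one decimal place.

15.0

Total PEEP = 14 cmH2O (set 7 + intrinsic 7); this is the baseline alveolar pressure.
Equation of motion (constant flow): PIP = Vt/C + R·V̇ + PEEP.
R·V̇ = PIP − Vt/C − PEEP = 36.0 − 435/72.5 − 14 = 36.0 − 6.0 − 14 = 16.0 cmH2O.
R = 16.0 / 1.0667 = 15.0 cmH2O·s/L.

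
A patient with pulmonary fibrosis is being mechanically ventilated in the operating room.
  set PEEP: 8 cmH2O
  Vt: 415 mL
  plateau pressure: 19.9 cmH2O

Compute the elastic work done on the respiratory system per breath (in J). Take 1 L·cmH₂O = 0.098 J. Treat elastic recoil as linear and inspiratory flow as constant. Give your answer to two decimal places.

Elastic work ≈ ½ × (Pplat − PEEP) × Vt = 0.5 × (19.9 − 8) × 0.415 L = 0.5 × 11.9 × 0.415 = 2.469 L·cmH2O.
× 0.098 J/(L·cmH2O) → 0.242 J.

0.24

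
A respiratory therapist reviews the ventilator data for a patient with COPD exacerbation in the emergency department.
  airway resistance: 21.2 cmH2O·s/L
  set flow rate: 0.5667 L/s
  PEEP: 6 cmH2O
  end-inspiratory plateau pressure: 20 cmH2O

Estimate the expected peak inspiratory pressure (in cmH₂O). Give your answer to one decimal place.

32.0

PIP = Pplat + Raw × flow = 20 + 21.2 × 0.5667 = 20 + 12.014 = 32.014 cmH2O.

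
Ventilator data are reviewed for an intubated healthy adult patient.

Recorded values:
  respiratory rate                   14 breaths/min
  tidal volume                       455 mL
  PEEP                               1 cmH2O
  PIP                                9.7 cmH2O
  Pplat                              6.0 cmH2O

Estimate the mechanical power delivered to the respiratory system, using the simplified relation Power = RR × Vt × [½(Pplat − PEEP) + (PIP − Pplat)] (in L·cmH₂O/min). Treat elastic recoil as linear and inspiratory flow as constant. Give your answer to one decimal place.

Per-breath work = Vt × [½(Pplat−PEEP) + (PIP−Pplat)] = 0.455 × [0.5×5.0 + 3.7] = 0.455 × 6.2 = 2.821 L·cmH2O.
Power = 14 × 2.821 = 39.494 L·cmH2O/min.

39.5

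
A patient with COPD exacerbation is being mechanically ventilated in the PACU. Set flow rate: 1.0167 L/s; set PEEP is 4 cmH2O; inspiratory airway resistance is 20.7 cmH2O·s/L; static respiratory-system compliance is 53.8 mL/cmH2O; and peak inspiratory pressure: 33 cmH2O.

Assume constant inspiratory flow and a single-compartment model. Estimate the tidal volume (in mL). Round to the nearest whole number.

Equation of motion (constant flow): PIP = Vt/C + R·V̇ + PEEP.
Vt/C = PIP − R·V̇ − PEEP = 33 − 21.046 − 4 = 7.954 cmH2O.
Vt = C × 7.954 = 53.8 × 7.954 = 427.93 mL.

428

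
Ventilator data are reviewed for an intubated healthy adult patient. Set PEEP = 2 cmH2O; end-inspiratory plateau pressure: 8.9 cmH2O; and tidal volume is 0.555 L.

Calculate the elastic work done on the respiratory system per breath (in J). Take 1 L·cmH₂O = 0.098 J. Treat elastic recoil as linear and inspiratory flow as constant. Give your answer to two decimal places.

0.19

Elastic work ≈ ½ × (Pplat − PEEP) × Vt = 0.5 × (8.9 − 2) × 0.555 L = 0.5 × 6.9 × 0.555 = 1.915 L·cmH2O.
× 0.098 J/(L·cmH2O) → 0.1877 J.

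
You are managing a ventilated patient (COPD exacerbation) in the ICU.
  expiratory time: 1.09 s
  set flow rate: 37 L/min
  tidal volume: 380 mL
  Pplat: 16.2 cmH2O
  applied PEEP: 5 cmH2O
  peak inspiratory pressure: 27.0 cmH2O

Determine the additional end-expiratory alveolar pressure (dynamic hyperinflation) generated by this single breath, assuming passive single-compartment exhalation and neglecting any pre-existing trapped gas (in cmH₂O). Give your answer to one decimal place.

Flow: 37 L/min ÷ 60 = 0.6167 L/s.
R = (PIP − Pplat)/V̇ = (27.0 − 16.2) / 0.6167 = 10.8/0.6167 = 17.513 cmH2O·s/L.
C = Vt/(Pplat − PEEP) = 380.0 / (16.2 − 5) = 380.0/11.2 = 33.929 mL/cmH2O.
τ = R × C = 17.513 × 0.03393 L/cmH2O = 0.5942 s.
Fraction remaining = e^(−Te/τ) = e^(−1.09/0.5942) = 0.1597; trapped volume = 380.0 × 0.1597 = 60.686 mL.
Additional alveolar pressure from trapping ≈ V_trapped / C = 60.686 / 33.929 = 1.789 cmH2O.

1.8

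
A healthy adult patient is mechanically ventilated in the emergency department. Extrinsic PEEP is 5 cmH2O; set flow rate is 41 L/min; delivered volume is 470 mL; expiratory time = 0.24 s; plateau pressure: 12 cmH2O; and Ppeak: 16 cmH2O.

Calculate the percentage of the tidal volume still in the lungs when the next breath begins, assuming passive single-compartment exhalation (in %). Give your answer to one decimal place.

54.3

Flow: 41 L/min ÷ 60 = 0.6833 L/s.
R = (PIP − Pplat)/V̇ = (16 − 12) / 0.6833 = 4.0/0.6833 = 5.854 cmH2O·s/L.
C = Vt/(Pplat − PEEP) = 470.0 / (12 − 5) = 470.0/7.0 = 67.143 mL/cmH2O.
τ = R × C = 5.854 × 0.06714 L/cmH2O = 0.393 s.
Fraction remaining at end-expiration = e^(−Te/τ) = e^(−0.24/0.393) = 0.543 → 54.3%.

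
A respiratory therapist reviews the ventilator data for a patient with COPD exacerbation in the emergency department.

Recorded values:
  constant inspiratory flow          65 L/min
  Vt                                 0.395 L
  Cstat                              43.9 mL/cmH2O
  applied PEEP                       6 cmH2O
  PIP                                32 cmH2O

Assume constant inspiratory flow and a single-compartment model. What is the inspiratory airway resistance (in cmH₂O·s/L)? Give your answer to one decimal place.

15.7

Flow: 65 L/min ÷ 60 = 1.0833 L/s.
Equation of motion (constant flow): PIP = Vt/C + R·V̇ + PEEP.
R·V̇ = PIP − Vt/C − PEEP = 32 − 395/43.9 − 6 = 32 − 8.998 − 6 = 17.002 cmH2O.
R = 17.002 / 1.0833 = 15.695 cmH2O·s/L.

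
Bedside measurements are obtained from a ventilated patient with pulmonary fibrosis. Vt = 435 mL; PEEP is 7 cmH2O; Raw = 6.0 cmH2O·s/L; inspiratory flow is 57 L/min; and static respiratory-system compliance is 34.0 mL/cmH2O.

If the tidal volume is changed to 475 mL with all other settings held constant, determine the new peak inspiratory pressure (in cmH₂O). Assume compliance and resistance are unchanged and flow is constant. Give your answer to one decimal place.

Flow: 57 L/min ÷ 60 = 0.95 L/s.
PIP = Vt/C + R·V̇ + PEEP (constant-flow equation of motion).
Only the elastic term changes: ΔPIP = ΔVt / C = (475 − 435) / 34.0 = 1.176 cmH2O.
Original PIP = 435/34.0 + 6.0×0.95 + 7 = 25.494 cmH2O; new PIP = 25.494 + (1.176) = 26.67 cmH2O.

26.7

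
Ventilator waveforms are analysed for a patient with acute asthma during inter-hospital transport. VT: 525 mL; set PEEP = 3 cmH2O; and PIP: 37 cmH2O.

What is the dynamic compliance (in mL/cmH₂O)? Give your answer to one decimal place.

Dynamic compliance = Vt / (PIP − PEEP) = 525 / (37 − 3) = 525 / 34.0 = 15.441 mL/cmH2O.

15.4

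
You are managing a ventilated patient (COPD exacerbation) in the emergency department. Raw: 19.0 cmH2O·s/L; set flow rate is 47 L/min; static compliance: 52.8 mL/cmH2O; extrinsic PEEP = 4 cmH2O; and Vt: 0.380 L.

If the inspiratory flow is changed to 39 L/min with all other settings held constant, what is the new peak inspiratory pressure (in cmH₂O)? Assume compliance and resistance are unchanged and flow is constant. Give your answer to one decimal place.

23.5

Flow: 47 L/min ÷ 60 = 0.7833 L/s.
New flow: 39 L/min ÷ 60 = 0.65 L/s.
PIP = Vt/C + R·V̇ + PEEP (constant-flow equation of motion).
Only the resistive term changes: ΔPIP = R × ΔV̇ = 19.0 × (0.65 − 0.7833) = 19.0 × -0.1333 = -2.533 cmH2O.
Original PIP = 380/52.8 + 19.0×0.7833 + 4 = 26.08 cmH2O; new PIP = 26.08 + (-2.533) = 23.547 cmH2O.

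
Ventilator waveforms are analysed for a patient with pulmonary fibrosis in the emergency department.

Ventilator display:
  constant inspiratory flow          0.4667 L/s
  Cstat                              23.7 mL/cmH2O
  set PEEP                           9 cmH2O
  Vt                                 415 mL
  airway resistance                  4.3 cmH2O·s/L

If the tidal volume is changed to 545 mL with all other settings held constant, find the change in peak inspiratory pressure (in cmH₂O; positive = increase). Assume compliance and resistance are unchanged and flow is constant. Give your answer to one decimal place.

PIP = Vt/C + R·V̇ + PEEP (constant-flow equation of motion).
Only the elastic term changes: ΔPIP = ΔVt / C = (545 − 415) / 23.7 = 5.485 cmH2O.

5.5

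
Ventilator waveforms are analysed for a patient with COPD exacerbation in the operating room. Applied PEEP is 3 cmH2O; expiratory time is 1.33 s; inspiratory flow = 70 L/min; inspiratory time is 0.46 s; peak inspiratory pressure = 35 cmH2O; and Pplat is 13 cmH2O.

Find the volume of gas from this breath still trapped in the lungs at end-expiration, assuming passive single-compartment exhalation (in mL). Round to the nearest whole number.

144

Flow: 70 L/min ÷ 60 = 1.1667 L/s.
Vt = flow × Ti = 1.1667 L/s × 0.46 s × 1000 mL/L = 536.68 mL.
R = (PIP − Pplat)/V̇ = (35 − 13) / 1.1667 = 22.0/1.1667 = 18.857 cmH2O·s/L.
C = Vt/(Pplat − PEEP) = 536.68 / (13 − 3) = 536.68/10.0 = 53.668 mL/cmH2O.
τ = R × C = 18.857 × 0.05367 L/cmH2O = 1.012 s.
Fraction remaining = e^(−Te/τ) = e^(−1.33/1.012) = 0.2687.
Trapped volume = 536.68 × 0.2687 = 144.21 mL.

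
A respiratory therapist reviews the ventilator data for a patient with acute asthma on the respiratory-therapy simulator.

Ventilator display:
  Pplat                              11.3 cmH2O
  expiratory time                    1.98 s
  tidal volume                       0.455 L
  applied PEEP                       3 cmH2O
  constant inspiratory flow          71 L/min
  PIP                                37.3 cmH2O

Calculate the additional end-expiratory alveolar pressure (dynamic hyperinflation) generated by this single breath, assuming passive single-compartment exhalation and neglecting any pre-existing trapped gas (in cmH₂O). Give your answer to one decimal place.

Flow: 71 L/min ÷ 60 = 1.1833 L/s.
R = (PIP − Pplat)/V̇ = (37.3 − 11.3) / 1.1833 = 26.0/1.1833 = 21.972 cmH2O·s/L.
C = Vt/(Pplat − PEEP) = 455.0 / (11.3 − 3) = 455.0/8.3 = 54.819 mL/cmH2O.
τ = R × C = 21.972 × 0.05482 L/cmH2O = 1.205 s.
Fraction remaining = e^(−Te/τ) = e^(−1.98/1.205) = 0.1934; trapped volume = 455.0 × 0.1934 = 87.997 mL.
Additional alveolar pressure from trapping ≈ V_trapped / C = 87.997 / 54.819 = 1.605 cmH2O.

1.6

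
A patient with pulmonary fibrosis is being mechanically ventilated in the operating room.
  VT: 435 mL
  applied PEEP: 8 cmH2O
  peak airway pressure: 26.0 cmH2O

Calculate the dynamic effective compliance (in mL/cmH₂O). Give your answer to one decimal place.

Dynamic compliance = Vt / (PIP − PEEP) = 435 / (26.0 − 8) = 435 / 18.0 = 24.167 mL/cmH2O.

24.2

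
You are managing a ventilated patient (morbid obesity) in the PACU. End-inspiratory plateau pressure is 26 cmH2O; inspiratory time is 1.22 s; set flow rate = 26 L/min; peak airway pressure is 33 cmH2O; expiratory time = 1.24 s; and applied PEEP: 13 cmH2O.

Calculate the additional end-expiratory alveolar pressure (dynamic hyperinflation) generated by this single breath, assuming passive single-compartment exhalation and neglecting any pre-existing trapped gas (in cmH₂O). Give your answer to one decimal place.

Flow: 26 L/min ÷ 60 = 0.4333 L/s.
Vt = flow × Ti = 0.4333 L/s × 1.22 s × 1000 mL/L = 528.63 mL.
R = (PIP − Pplat)/V̇ = (33 − 26) / 0.4333 = 7.0/0.4333 = 16.155 cmH2O·s/L.
C = Vt/(Pplat − PEEP) = 528.63 / (26 − 13) = 528.63/13.0 = 40.664 mL/cmH2O.
τ = R × C = 16.155 × 0.04066 L/cmH2O = 0.6569 s.
Fraction remaining = e^(−Te/τ) = e^(−1.24/0.6569) = 0.1514; trapped volume = 528.63 × 0.1514 = 80.035 mL.
Additional alveolar pressure from trapping ≈ V_trapped / C = 80.035 / 40.664 = 1.968 cmH2O.

2.0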